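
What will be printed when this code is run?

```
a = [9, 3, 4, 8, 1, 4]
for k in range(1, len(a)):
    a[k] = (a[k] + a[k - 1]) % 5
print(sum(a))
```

20

k=1: a[1] = (3+9)%5 = 2 → [9, 2, 4, 8, 1, 4]
k=2: a[2] = (4+2)%5 = 1 → [9, 2, 1, 8, 1, 4]
k=3: a[3] = (8+1)%5 = 4 → [9, 2, 1, 4, 1, 4]
k=4: a[4] = (1+4)%5 = 0 → [9, 2, 1, 4, 0, 4]
k=5: a[5] = (4+0)%5 = 4 → [9, 2, 1, 4, 0, 4]
sum = 20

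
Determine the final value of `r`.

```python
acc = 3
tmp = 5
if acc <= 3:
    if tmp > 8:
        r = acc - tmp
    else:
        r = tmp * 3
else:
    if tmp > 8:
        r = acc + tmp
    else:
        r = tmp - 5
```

15

acc=3, tmp=5
acc <= 3 is True; tmp > 8 is False
→ r = tmp * 3 = 15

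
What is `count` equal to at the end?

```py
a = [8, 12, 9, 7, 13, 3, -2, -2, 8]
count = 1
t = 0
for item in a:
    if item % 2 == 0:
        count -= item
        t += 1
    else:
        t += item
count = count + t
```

item=8: even, count = 1-8 = -7; t=1
item=12: even, count = (-7)-12 = -19; t=2
item=9: not even; t=11
item=7: not even; t=18
item=13: not even; t=31
item=3: not even; t=34
item=-2: even, count = (-19)-(-2) = -17; t=35
item=-2: even, count = (-17)-(-2) = -15; t=36
item=8: even, count = (-15)-8 = -23; t=37
count+t = (-23)+37 = 14

14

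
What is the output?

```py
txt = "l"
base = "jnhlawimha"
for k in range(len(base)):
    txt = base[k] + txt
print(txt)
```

k=0: prepend 'j' → 'jl'
k=1: prepend 'n' → 'njl'
k=2: prepend 'h' → 'hnjl'
k=3: prepend 'l' → 'lhnjl'
k=4: prepend 'a' → 'alhnjl'
k=5: prepend 'w' → 'walhnjl'
k=6: prepend 'i' → 'iwalhnjl'
k=7: prepend 'm' → 'miwalhnjl'
k=8: prepend 'h' → 'hmiwalhnjl'
k=9: prepend 'a' → 'ahmiwalhnjl'

ahmiwalhnjl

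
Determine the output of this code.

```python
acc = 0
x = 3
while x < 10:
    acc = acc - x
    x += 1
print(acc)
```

-42

x=3: acc = 0-3 = -3
x=4: acc = (-3)-4 = -7
x=5: acc = (-7)-5 = -12
x=6: acc = (-12)-6 = -18
x=7: acc = (-18)-7 = -25
x=8: acc = (-25)-8 = -33
x=9: acc = (-33)-9 = -42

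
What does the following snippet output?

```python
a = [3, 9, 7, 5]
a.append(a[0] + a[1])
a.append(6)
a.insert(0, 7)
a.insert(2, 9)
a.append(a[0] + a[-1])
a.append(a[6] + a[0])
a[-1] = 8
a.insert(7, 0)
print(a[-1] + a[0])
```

15

append a[0]+a[1] = 3+9 = 12 → [3, 9, 7, 5, 12]
append 6 → [3, 9, 7, 5, 12, 6]
insert 7 at 0 → [7, 3, 9, 7, 5, 12, 6]
insert 9 at 2 → [7, 3, 9, 9, 7, 5, 12, 6]
append a[0]+a[-1] = 7+6 = 13 → [7, 3, 9, 9, 7, 5, 12, 6, 13]
append a[6]+a[0] = 12+7 = 19 → [7, 3, 9, 9, 7, 5, 12, 6, 13, 19]
a[-1] = 8 → [7, 3, 9, 9, 7, 5, 12, 6, 13, 8]
insert 0 at 7 → [7, 3, 9, 9, 7, 5, 12, 0, 6, 13, 8]
a[-1]+a[0] = 8+7 = 15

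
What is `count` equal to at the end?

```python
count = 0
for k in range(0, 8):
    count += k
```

k=0: count = 0+0 = 0
k=1: count = 0+1 = 1
k=2: count = 1+2 = 3
k=3: count = 3+3 = 6
k=4: count = 6+4 = 10
k=5: count = 10+5 = 15
k=6: count = 15+6 = 21
k=7: count = 21+7 = 28

28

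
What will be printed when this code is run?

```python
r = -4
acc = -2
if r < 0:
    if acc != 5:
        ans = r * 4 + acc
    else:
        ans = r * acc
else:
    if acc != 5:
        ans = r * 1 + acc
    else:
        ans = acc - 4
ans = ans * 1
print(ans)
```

r=-4, acc=-2
r < 0 is True; acc != 5 is True
→ ans = r * 4 + acc = -18
ans = (-18)*1 = -18

-18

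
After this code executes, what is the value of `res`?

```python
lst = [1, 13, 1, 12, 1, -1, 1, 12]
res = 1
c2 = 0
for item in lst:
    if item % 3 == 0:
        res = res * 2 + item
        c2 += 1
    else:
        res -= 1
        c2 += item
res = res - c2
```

item=1: not %3==0, res = 1-1 = 0; c2=1
item=13: not %3==0, res = 0-1 = -1; c2=14
item=1: not %3==0, res = (-1)-1 = -2; c2=15
item=12: %3==0, res = (-2)*2+12 = 8; c2=16
item=1: not %3==0, res = 8-1 = 7; c2=17
item=-1: not %3==0, res = 7-1 = 6; c2=16
item=1: not %3==0, res = 6-1 = 5; c2=17
item=12: %3==0, res = 5*2+12 = 22; c2=18
res-c2 = 22-18 = 4

4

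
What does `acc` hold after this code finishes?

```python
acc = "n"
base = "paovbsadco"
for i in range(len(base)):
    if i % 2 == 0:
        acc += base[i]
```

i=0: add 'p' → 'np'
i=1: skip
i=2: add 'o' → 'npo'
i=3: skip
i=4: add 'b' → 'npob'
i=5: skip
i=6: add 'a' → 'npoba'
i=7: skip
i=8: add 'c' → 'npobac'
i=9: skip

'npobac'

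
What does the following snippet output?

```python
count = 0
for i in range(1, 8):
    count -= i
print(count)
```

-28

i=1: count = 0-1 = -1
i=2: count = (-1)-2 = -3
i=3: count = (-3)-3 = -6
i=4: count = (-6)-4 = -10
i=5: count = (-10)-5 = -15
i=6: count = (-15)-6 = -21
i=7: count = (-21)-7 = -28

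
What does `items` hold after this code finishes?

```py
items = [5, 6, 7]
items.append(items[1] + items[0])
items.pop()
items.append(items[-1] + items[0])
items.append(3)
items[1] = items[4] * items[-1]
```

[5, 9, 7, 12, 3]

append items[1]+items[0] = 6+5 = 11 → [5, 6, 7, 11]
pop() removes 11 → [5, 6, 7]
append items[-1]+items[0] = 7+5 = 12 → [5, 6, 7, 12]
append 3 → [5, 6, 7, 12, 3]
items[1] = items[4]*items[-1] = 3*3 = 9 → [5, 9, 7, 12, 3]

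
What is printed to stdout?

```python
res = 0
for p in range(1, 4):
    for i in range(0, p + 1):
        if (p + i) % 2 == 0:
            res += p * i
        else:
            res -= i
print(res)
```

14

p=1,i=0: odd sum, res = 0-0 = 0
p=1,i=1: even sum, res = 0+1 = 1
p=2,i=0: even sum, res = 1+0 = 1
p=2,i=1: odd sum, res = 1-1 = 0
p=2,i=2: even sum, res = 0+4 = 4
p=3,i=0: odd sum, res = 4-0 = 4
p=3,i=1: even sum, res = 4+3 = 7
p=3,i=2: odd sum, res = 7-2 = 5
p=3,i=3: even sum, res = 5+9 = 14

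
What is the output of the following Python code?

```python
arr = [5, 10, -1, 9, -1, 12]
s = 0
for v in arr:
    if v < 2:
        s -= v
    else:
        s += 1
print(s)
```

v=5: not <2, s = 0+1 = 1
v=10: not <2, s = 1+1 = 2
v=-1: <2, s = 2-(-1) = 3
v=9: not <2, s = 3+1 = 4
v=-1: <2, s = 4-(-1) = 5
v=12: not <2, s = 5+1 = 6

6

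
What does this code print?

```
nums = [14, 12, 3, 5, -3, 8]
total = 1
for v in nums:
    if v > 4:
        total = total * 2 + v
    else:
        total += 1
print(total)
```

v=14: >4, total = 1*2+14 = 16
v=12: >4, total = 16*2+12 = 44
v=3: not >4, total = 44+1 = 45
v=5: >4, total = 45*2+5 = 95
v=-3: not >4, total = 95+1 = 96
v=8: >4, total = 96*2+8 = 200

200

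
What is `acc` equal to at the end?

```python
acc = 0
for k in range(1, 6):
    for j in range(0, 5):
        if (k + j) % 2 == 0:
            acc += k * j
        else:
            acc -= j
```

k=1,j=0: odd sum, acc = 0-0 = 0
k=1,j=1: even sum, acc = 0+1 = 1
k=1,j=2: odd sum, acc = 1-2 = -1
k=1,j=3: even sum, acc = (-1)+3 = 2
k=1,j=4: odd sum, acc = 2-4 = -2
k=2,j=0: even sum, acc = (-2)+0 = -2
k=2,j=1: odd sum, acc = (-2)-1 = -3
k=2,j=2: even sum, acc = (-3)+4 = 1
k=2,j=3: odd sum, acc = 1-3 = -2
k=2,j=4: even sum, acc = (-2)+8 = 6
k=3,j=0: odd sum, acc = 6-0 = 6
k=3,j=1: even sum, acc = 6+3 = 9
k=3,j=2: odd sum, acc = 9-2 = 7
k=3,j=3: even sum, acc = 7+9 = 16
k=3,j=4: odd sum, acc = 16-4 = 12
k=4,j=0: even sum, acc = 12+0 = 12
k=4,j=1: odd sum, acc = 12-1 = 11
k=4,j=2: even sum, acc = 11+8 = 19
k=4,j=3: odd sum, acc = 19-3 = 16
k=4,j=4: even sum, acc = 16+16 = 32
k=5,j=0: odd sum, acc = 32-0 = 32
k=5,j=1: even sum, acc = 32+5 = 37
k=5,j=2: odd sum, acc = 37-2 = 35
k=5,j=3: even sum, acc = 35+15 = 50
k=5,j=4: odd sum, acc = 50-4 = 46

46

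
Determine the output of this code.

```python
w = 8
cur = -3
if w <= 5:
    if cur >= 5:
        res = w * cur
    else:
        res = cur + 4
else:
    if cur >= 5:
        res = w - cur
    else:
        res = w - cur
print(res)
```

11

w=8, cur=-3
w <= 5 is False; cur >= 5 is False
→ res = w - cur = 11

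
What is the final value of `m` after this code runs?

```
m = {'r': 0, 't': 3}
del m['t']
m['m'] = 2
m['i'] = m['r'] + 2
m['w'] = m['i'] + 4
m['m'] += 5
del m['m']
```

del 't' → {'r': 0}
m['m'] = 2 → {'r': 0, 'm': 2}
m['i'] = m['r']+2 = 2 → {'r': 0, 'm': 2, 'i': 2}
m['w'] = m['i']+4 = 6 → {'r': 0, 'm': 2, 'i': 2, 'w': 6}
m['m'] = 2+5 = 7 → {'r': 0, 'm': 7, 'i': 2, 'w': 6}
del 'm' → {'r': 0, 'i': 2, 'w': 6}

{'r': 0, 'i': 2, 'w': 6}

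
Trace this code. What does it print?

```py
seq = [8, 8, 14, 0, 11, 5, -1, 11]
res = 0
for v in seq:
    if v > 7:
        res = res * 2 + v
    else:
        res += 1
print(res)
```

v=8: >7, res = 0*2+8 = 8
v=8: >7, res = 8*2+8 = 24
v=14: >7, res = 24*2+14 = 62
v=0: not >7, res = 62+1 = 63
v=11: >7, res = 63*2+11 = 137
v=5: not >7, res = 137+1 = 138
v=-1: not >7, res = 138+1 = 139
v=11: >7, res = 139*2+11 = 289

289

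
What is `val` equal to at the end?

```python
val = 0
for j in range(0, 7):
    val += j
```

21

j=0: val = 0+0 = 0
j=1: val = 0+1 = 1
j=2: val = 1+2 = 3
j=3: val = 3+3 = 6
j=4: val = 6+4 = 10
j=5: val = 10+5 = 15
j=6: val = 15+6 = 21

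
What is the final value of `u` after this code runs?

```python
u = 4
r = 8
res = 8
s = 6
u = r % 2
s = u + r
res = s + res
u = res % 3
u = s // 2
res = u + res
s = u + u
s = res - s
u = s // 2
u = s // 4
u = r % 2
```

u = 8%2 = 0
s = 0+8 = 8
res = 8+8 = 16
u = 16%3 = 1
u = 8//2 = 4
res = 4+16 = 20
s = 4+4 = 8
s = 20-8 = 12
u = 12//2 = 6
u = 12//4 = 3
u = 8%2 = 0

0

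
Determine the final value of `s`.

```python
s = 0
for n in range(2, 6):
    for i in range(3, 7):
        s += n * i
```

252

n=2,i=3: s = 0+6 = 6
n=2,i=4: s = 6+8 = 14
n=2,i=5: s = 14+10 = 24
n=2,i=6: s = 24+12 = 36
n=3,i=3: s = 36+9 = 45
n=3,i=4: s = 45+12 = 57
n=3,i=5: s = 57+15 = 72
n=3,i=6: s = 72+18 = 90
n=4,i=3: s = 90+12 = 102
n=4,i=4: s = 102+16 = 118
n=4,i=5: s = 118+20 = 138
n=4,i=6: s = 138+24 = 162
n=5,i=3: s = 162+15 = 177
n=5,i=4: s = 177+20 = 197
n=5,i=5: s = 197+25 = 222
n=5,i=6: s = 222+30 = 252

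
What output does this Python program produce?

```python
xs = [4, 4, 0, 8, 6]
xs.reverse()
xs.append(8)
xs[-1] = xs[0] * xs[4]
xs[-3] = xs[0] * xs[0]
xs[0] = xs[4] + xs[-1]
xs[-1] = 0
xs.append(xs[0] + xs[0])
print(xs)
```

[28, 8, 0, 36, 4, 0, 56]

reverse → [6, 8, 0, 4, 4]
append 8 → [6, 8, 0, 4, 4, 8]
xs[-1] = xs[0]*xs[4] = 6*4 = 24 → [6, 8, 0, 4, 4, 24]
xs[-3] = xs[0]*xs[0] = 6*6 = 36 → [6, 8, 0, 36, 4, 24]
xs[0] = xs[4]+xs[-1] = 4+24 = 28 → [28, 8, 0, 36, 4, 24]
xs[-1] = 0 → [28, 8, 0, 36, 4, 0]
append xs[0]+xs[0] = 28+28 = 56 → [28, 8, 0, 36, 4, 0, 56]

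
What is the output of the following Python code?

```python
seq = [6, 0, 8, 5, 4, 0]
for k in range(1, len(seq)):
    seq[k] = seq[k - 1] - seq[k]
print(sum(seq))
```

k=1: seq[1] = 6-0 = 6 → [6, 6, 8, 5, 4, 0]
k=2: seq[2] = 6-8 = -2 → [6, 6, -2, 5, 4, 0]
k=3: seq[3] = (-2)-5 = -7 → [6, 6, -2, -7, 4, 0]
k=4: seq[4] = (-7)-4 = -11 → [6, 6, -2, -7, -11, 0]
k=5: seq[5] = (-11)-0 = -11 → [6, 6, -2, -7, -11, -11]
sum = -19

-19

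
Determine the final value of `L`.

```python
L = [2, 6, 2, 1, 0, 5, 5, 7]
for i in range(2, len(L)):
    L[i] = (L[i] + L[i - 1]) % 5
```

i=2: L[2] = (2+6)%5 = 3 → [2, 6, 3, 1, 0, 5, 5, 7]
i=3: L[3] = (1+3)%5 = 4 → [2, 6, 3, 4, 0, 5, 5, 7]
i=4: L[4] = (0+4)%5 = 4 → [2, 6, 3, 4, 4, 5, 5, 7]
i=5: L[5] = (5+4)%5 = 4 → [2, 6, 3, 4, 4, 4, 5, 7]
i=6: L[6] = (5+4)%5 = 4 → [2, 6, 3, 4, 4, 4, 4, 7]
i=7: L[7] = (7+4)%5 = 1 → [2, 6, 3, 4, 4, 4, 4, 1]

[2, 6, 3, 4, 4, 4, 4, 1]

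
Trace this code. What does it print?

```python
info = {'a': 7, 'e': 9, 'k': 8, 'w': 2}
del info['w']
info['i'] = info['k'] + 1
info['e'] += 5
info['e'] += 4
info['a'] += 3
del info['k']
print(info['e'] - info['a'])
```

del 'w' → {'a': 7, 'e': 9, 'k': 8}
info['i'] = info['k']+1 = 9 → {'a': 7, 'e': 9, 'k': 8, 'i': 9}
info['e'] = 9+5 = 14 → {'a': 7, 'e': 14, 'k': 8, 'i': 9}
info['e'] = 14+4 = 18 → {'a': 7, 'e': 18, 'k': 8, 'i': 9}
info['a'] = 7+3 = 10 → {'a': 10, 'e': 18, 'k': 8, 'i': 9}
del 'k' → {'a': 10, 'e': 18, 'i': 9}
info['e']-info['a'] = 18-10 = 8

8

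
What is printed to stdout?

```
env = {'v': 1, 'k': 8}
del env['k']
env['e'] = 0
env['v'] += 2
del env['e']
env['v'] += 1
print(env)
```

{'v': 4}

del 'k' → {'v': 1}
env['e'] = 0 → {'v': 1, 'e': 0}
env['v'] = 1+2 = 3 → {'v': 3, 'e': 0}
del 'e' → {'v': 3}
env['v'] = 3+1 = 4 → {'v': 4}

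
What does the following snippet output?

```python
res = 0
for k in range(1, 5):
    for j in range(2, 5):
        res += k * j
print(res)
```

90

k=1,j=2: res = 0+2 = 2
k=1,j=3: res = 2+3 = 5
k=1,j=4: res = 5+4 = 9
k=2,j=2: res = 9+4 = 13
k=2,j=3: res = 13+6 = 19
k=2,j=4: res = 19+8 = 27
k=3,j=2: res = 27+6 = 33
k=3,j=3: res = 33+9 = 42
k=3,j=4: res = 42+12 = 54
k=4,j=2: res = 54+8 = 62
k=4,j=3: res = 62+12 = 74
k=4,j=4: res = 74+16 = 90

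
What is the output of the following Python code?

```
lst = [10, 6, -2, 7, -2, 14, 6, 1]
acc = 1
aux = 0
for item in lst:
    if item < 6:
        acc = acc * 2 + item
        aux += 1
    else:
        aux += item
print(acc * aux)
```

item=10: not <6; aux=10
item=6: not <6; aux=16
item=-2: <6, acc = 1*2+(-2) = 0; aux=17
item=7: not <6; aux=24
item=-2: <6, acc = 0*2+(-2) = -2; aux=25
item=14: not <6; aux=39
item=6: not <6; aux=45
item=1: <6, acc = (-2)*2+1 = -3; aux=46
acc*aux = (-3)*46 = -138

-138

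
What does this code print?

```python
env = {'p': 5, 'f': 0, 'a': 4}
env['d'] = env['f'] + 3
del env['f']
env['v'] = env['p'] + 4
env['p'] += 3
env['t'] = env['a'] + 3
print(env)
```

{'p': 8, 'a': 4, 'd': 3, 'v': 9, 't': 7}

env['d'] = env['f']+3 = 3 → {'p': 5, 'f': 0, 'a': 4, 'd': 3}
del 'f' → {'p': 5, 'a': 4, 'd': 3}
env['v'] = env['p']+4 = 9 → {'p': 5, 'a': 4, 'd': 3, 'v': 9}
env['p'] = 5+3 = 8 → {'p': 8, 'a': 4, 'd': 3, 'v': 9}
env['t'] = env['a']+3 = 7 → {'p': 8, 'a': 4, 'd': 3, 'v': 9, 't': 7}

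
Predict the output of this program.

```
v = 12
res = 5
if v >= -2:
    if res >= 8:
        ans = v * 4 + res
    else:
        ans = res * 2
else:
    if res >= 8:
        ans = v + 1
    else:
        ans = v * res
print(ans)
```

v=12, res=5
v >= -2 is True; res >= 8 is False
→ ans = res * 2 = 10

10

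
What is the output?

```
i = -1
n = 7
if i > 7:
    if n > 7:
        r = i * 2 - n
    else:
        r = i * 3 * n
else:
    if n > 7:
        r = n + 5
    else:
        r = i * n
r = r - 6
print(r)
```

-13

i=-1, n=7
i > 7 is False; n > 7 is False
→ r = i * n = -7
r = (-7)-6 = -13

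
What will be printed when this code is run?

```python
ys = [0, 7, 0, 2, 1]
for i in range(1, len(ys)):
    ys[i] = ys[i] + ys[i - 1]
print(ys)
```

[0, 7, 7, 9, 10]

i=1: ys[1] = 7+0 = 7 → [0, 7, 0, 2, 1]
i=2: ys[2] = 0+7 = 7 → [0, 7, 7, 2, 1]
i=3: ys[3] = 2+7 = 9 → [0, 7, 7, 9, 1]
i=4: ys[4] = 1+9 = 10 → [0, 7, 7, 9, 10]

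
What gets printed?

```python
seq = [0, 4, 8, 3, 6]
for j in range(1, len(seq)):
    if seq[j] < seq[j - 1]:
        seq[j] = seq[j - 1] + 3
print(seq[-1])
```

14

j=1: 4>=0, unchanged → [0, 4, 8, 3, 6]
j=2: 8>=4, unchanged → [0, 4, 8, 3, 6]
j=3: 3<8, seq[3] = 8+3 = 11 → [0, 4, 8, 11, 6]
j=4: 6<11, seq[4] = 11+3 = 14 → [0, 4, 8, 11, 14]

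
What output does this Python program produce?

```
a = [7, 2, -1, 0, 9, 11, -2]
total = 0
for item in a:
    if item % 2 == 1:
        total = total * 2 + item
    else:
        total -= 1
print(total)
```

item=7: odd, total = 0*2+7 = 7
item=2: not odd, total = 7-1 = 6
item=-1: odd, total = 6*2+(-1) = 11
item=0: not odd, total = 11-1 = 10
item=9: odd, total = 10*2+9 = 29
item=11: odd, total = 29*2+11 = 69
item=-2: not odd, total = 69-1 = 68

68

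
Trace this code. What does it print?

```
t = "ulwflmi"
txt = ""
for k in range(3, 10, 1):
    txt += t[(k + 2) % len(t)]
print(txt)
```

k=3: add t[5]='m' → 'm'
k=4: add t[6]='i' → 'mi'
k=5: add t[0]='u' → 'miu'
k=6: add t[1]='l' → 'miul'
k=7: add t[2]='w' → 'miulw'
k=8: add t[3]='f' → 'miulwf'
k=9: add t[4]='l' → 'miulwfl'

miulwfl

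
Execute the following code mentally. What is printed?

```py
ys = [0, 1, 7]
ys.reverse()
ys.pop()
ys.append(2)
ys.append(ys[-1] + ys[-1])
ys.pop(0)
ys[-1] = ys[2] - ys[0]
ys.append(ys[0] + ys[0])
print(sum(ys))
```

8

reverse → [7, 1, 0]
pop() removes 0 → [7, 1]
append 2 → [7, 1, 2]
append ys[-1]+ys[-1] = 2+2 = 4 → [7, 1, 2, 4]
pop(0) removes 7 → [1, 2, 4]
ys[-1] = ys[2]-ys[0] = 4-1 = 3 → [1, 2, 3]
append ys[0]+ys[0] = 1+1 = 2 → [1, 2, 3, 2]
sum = 8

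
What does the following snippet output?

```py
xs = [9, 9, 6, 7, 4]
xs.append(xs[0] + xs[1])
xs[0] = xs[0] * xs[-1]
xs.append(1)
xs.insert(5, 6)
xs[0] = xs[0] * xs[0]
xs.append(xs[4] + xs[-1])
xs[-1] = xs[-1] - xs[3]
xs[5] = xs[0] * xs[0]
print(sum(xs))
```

688773823

append xs[0]+xs[1] = 9+9 = 18 → [9, 9, 6, 7, 4, 18]
xs[0] = xs[0]*xs[-1] = 9*18 = 162 → [162, 9, 6, 7, 4, 18]
append 1 → [162, 9, 6, 7, 4, 18, 1]
insert 6 at 5 → [162, 9, 6, 7, 4, 6, 18, 1]
xs[0] = xs[0]*xs[0] = 162*162 = 26244 → [26244, 9, 6, 7, 4, 6, 18, 1]
append xs[4]+xs[-1] = 4+1 = 5 → [26244, 9, 6, 7, 4, 6, 18, 1, 5]
xs[-1] = xs[-1]-xs[3] = 5-7 = -2 → [26244, 9, 6, 7, 4, 6, 18, 1, -2]
xs[5] = xs[0]*xs[0] = 26244*26244 = 688747536 → [26244, 9, 6, 7, 4, 688747536, 18, 1, -2]
sum = 688773823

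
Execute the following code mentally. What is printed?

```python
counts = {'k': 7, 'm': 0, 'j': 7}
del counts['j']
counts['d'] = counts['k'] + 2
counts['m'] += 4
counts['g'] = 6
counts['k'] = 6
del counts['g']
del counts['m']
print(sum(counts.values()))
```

del 'j' → {'k': 7, 'm': 0}
counts['d'] = counts['k']+2 = 9 → {'k': 7, 'm': 0, 'd': 9}
counts['m'] = 0+4 = 4 → {'k': 7, 'm': 4, 'd': 9}
counts['g'] = 6 → {'k': 7, 'm': 4, 'd': 9, 'g': 6}
counts['k'] = 6 → {'k': 6, 'm': 4, 'd': 9, 'g': 6}
del 'g' → {'k': 6, 'm': 4, 'd': 9}
del 'm' → {'k': 6, 'd': 9}
sum of values = 15

15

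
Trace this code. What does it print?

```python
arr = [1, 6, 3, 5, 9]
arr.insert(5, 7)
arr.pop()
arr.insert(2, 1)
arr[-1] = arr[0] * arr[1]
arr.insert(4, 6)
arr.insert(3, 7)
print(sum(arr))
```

insert 7 at 5 → [1, 6, 3, 5, 9, 7]
pop() removes 7 → [1, 6, 3, 5, 9]
insert 1 at 2 → [1, 6, 1, 3, 5, 9]
arr[-1] = arr[0]*arr[1] = 1*6 = 6 → [1, 6, 1, 3, 5, 6]
insert 6 at 4 → [1, 6, 1, 3, 6, 5, 6]
insert 7 at 3 → [1, 6, 1, 7, 3, 6, 5, 6]
sum = 35

35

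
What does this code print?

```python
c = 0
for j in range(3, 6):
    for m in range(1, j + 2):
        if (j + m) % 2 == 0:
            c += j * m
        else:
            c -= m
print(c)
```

54

j=3,m=1: even sum, c = 0+3 = 3
j=3,m=2: odd sum, c = 3-2 = 1
j=3,m=3: even sum, c = 1+9 = 10
j=3,m=4: odd sum, c = 10-4 = 6
j=4,m=1: odd sum, c = 6-1 = 5
j=4,m=2: even sum, c = 5+8 = 13
j=4,m=3: odd sum, c = 13-3 = 10
j=4,m=4: even sum, c = 10+16 = 26
j=4,m=5: odd sum, c = 26-5 = 21
j=5,m=1: even sum, c = 21+5 = 26
j=5,m=2: odd sum, c = 26-2 = 24
j=5,m=3: even sum, c = 24+15 = 39
j=5,m=4: odd sum, c = 39-4 = 35
j=5,m=5: even sum, c = 35+25 = 60
j=5,m=6: odd sum, c = 60-6 = 54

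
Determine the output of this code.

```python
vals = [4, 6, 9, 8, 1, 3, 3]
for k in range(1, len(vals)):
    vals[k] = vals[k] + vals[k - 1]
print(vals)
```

k=1: vals[1] = 6+4 = 10 → [4, 10, 9, 8, 1, 3, 3]
k=2: vals[2] = 9+10 = 19 → [4, 10, 19, 8, 1, 3, 3]
k=3: vals[3] = 8+19 = 27 → [4, 10, 19, 27, 1, 3, 3]
k=4: vals[4] = 1+27 = 28 → [4, 10, 19, 27, 28, 3, 3]
k=5: vals[5] = 3+28 = 31 → [4, 10, 19, 27, 28, 31, 3]
k=6: vals[6] = 3+31 = 34 → [4, 10, 19, 27, 28, 31, 34]

[4, 10, 19, 27, 28, 31, 34]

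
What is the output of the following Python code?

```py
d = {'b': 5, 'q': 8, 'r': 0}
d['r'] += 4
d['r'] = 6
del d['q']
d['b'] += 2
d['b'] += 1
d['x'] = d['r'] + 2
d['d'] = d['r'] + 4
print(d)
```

d['r'] = 0+4 = 4 → {'b': 5, 'q': 8, 'r': 4}
d['r'] = 6 → {'b': 5, 'q': 8, 'r': 6}
del 'q' → {'b': 5, 'r': 6}
d['b'] = 5+2 = 7 → {'b': 7, 'r': 6}
d['b'] = 7+1 = 8 → {'b': 8, 'r': 6}
d['x'] = d['r']+2 = 8 → {'b': 8, 'r': 6, 'x': 8}
d['d'] = d['r']+4 = 10 → {'b': 8, 'r': 6, 'x': 8, 'd': 10}

{'b': 8, 'r': 6, 'x': 8, 'd': 10}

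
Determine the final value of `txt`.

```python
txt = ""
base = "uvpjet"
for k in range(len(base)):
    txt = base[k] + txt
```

'tejpvu'

k=0: prepend 'u' → 'u'
k=1: prepend 'v' → 'vu'
k=2: prepend 'p' → 'pvu'
k=3: prepend 'j' → 'jpvu'
k=4: prepend 'e' → 'ejpvu'
k=5: prepend 't' → 'tejpvu'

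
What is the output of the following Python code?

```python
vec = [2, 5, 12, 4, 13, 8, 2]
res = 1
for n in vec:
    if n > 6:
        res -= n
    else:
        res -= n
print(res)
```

n=2: not >6, res = 1-2 = -1
n=5: not >6, res = (-1)-5 = -6
n=12: >6, res = (-6)-12 = -18
n=4: not >6, res = (-18)-4 = -22
n=13: >6, res = (-22)-13 = -35
n=8: >6, res = (-35)-8 = -43
n=2: not >6, res = (-43)-2 = -45

-45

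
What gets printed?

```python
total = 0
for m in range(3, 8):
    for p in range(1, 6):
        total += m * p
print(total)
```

m=3,p=1: total = 0+3 = 3
m=3,p=2: total = 3+6 = 9
m=3,p=3: total = 9+9 = 18
m=3,p=4: total = 18+12 = 30
m=3,p=5: total = 30+15 = 45
m=4,p=1: total = 45+4 = 49
m=4,p=2: total = 49+8 = 57
m=4,p=3: total = 57+12 = 69
m=4,p=4: total = 69+16 = 85
m=4,p=5: total = 85+20 = 105
m=5,p=1: total = 105+5 = 110
m=5,p=2: total = 110+10 = 120
m=5,p=3: total = 120+15 = 135
m=5,p=4: total = 135+20 = 155
m=5,p=5: total = 155+25 = 180
m=6,p=1: total = 180+6 = 186
m=6,p=2: total = 186+12 = 198
m=6,p=3: total = 198+18 = 216
m=6,p=4: total = 216+24 = 240
m=6,p=5: total = 240+30 = 270
m=7,p=1: total = 270+7 = 277
m=7,p=2: total = 277+14 = 291
m=7,p=3: total = 291+21 = 312
m=7,p=4: total = 312+28 = 340
m=7,p=5: total = 340+35 = 375

375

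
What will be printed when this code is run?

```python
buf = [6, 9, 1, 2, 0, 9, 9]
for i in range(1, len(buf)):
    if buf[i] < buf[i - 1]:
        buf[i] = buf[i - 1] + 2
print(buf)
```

[6, 9, 11, 13, 15, 17, 19]

i=1: 9>=6, unchanged → [6, 9, 1, 2, 0, 9, 9]
i=2: 1<9, buf[2] = 9+2 = 11 → [6, 9, 11, 2, 0, 9, 9]
i=3: 2<11, buf[3] = 11+2 = 13 → [6, 9, 11, 13, 0, 9, 9]
i=4: 0<13, buf[4] = 13+2 = 15 → [6, 9, 11, 13, 15, 9, 9]
i=5: 9<15, buf[5] = 15+2 = 17 → [6, 9, 11, 13, 15, 17, 9]
i=6: 9<17, buf[6] = 17+2 = 19 → [6, 9, 11, 13, 15, 17, 19]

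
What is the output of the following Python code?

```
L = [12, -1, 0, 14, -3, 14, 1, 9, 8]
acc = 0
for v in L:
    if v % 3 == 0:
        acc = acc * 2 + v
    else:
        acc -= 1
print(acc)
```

v=12: %3==0, acc = 0*2+12 = 12
v=-1: not %3==0, acc = 12-1 = 11
v=0: %3==0, acc = 11*2+0 = 22
v=14: not %3==0, acc = 22-1 = 21
v=-3: %3==0, acc = 21*2+(-3) = 39
v=14: not %3==0, acc = 39-1 = 38
v=1: not %3==0, acc = 38-1 = 37
v=9: %3==0, acc = 37*2+9 = 83
v=8: not %3==0, acc = 83-1 = 82

82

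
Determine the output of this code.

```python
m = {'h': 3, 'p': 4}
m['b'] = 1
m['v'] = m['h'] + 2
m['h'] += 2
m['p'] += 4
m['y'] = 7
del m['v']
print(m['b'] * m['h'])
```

m['b'] = 1 → {'h': 3, 'p': 4, 'b': 1}
m['v'] = m['h']+2 = 5 → {'h': 3, 'p': 4, 'b': 1, 'v': 5}
m['h'] = 3+2 = 5 → {'h': 5, 'p': 4, 'b': 1, 'v': 5}
m['p'] = 4+4 = 8 → {'h': 5, 'p': 8, 'b': 1, 'v': 5}
m['y'] = 7 → {'h': 5, 'p': 8, 'b': 1, 'v': 5, 'y': 7}
del 'v' → {'h': 5, 'p': 8, 'b': 1, 'y': 7}
m['b']*m['h'] = 1*5 = 5

5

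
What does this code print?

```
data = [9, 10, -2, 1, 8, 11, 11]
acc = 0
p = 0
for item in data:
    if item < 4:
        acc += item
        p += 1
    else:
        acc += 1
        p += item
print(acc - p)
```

item=9: not <4, acc = 0+1 = 1; p=9
item=10: not <4, acc = 1+1 = 2; p=19
item=-2: <4, acc = 2+(-2) = 0; p=20
item=1: <4, acc = 0+1 = 1; p=21
item=8: not <4, acc = 1+1 = 2; p=29
item=11: not <4, acc = 2+1 = 3; p=40
item=11: not <4, acc = 3+1 = 4; p=51
acc-p = 4-51 = -47

-47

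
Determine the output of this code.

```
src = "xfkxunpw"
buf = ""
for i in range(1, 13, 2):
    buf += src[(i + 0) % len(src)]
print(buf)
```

fxnwfx

i=1: add src[1]='f' → 'f'
i=3: add src[3]='x' → 'fx'
i=5: add src[5]='n' → 'fxn'
i=7: add src[7]='w' → 'fxnw'
i=9: add src[1]='f' → 'fxnwf'
i=11: add src[3]='x' → 'fxnwfx'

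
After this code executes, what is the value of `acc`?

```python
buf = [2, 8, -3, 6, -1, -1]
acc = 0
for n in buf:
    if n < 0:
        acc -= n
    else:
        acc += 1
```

8

n=2: not <0, acc = 0+1 = 1
n=8: not <0, acc = 1+1 = 2
n=-3: <0, acc = 2-(-3) = 5
n=6: not <0, acc = 5+1 = 6
n=-1: <0, acc = 6-(-1) = 7
n=-1: <0, acc = 7-(-1) = 8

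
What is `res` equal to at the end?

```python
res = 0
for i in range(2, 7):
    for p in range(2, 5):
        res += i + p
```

i=2,p=2: res = 0+4 = 4
i=2,p=3: res = 4+5 = 9
i=2,p=4: res = 9+6 = 15
i=3,p=2: res = 15+5 = 20
i=3,p=3: res = 20+6 = 26
i=3,p=4: res = 26+7 = 33
i=4,p=2: res = 33+6 = 39
i=4,p=3: res = 39+7 = 46
i=4,p=4: res = 46+8 = 54
i=5,p=2: res = 54+7 = 61
i=5,p=3: res = 61+8 = 69
i=5,p=4: res = 69+9 = 78
i=6,p=2: res = 78+8 = 86
i=6,p=3: res = 86+9 = 95
i=6,p=4: res = 95+10 = 105

105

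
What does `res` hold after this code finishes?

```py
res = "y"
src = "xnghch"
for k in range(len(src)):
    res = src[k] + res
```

k=0: prepend 'x' → 'xy'
k=1: prepend 'n' → 'nxy'
k=2: prepend 'g' → 'gnxy'
k=3: prepend 'h' → 'hgnxy'
k=4: prepend 'c' → 'chgnxy'
k=5: prepend 'h' → 'hchgnxy'

'hchgnxy'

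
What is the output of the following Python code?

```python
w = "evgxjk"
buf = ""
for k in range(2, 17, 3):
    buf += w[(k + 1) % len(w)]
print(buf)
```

k=2: add w[3]='x' → 'x'
k=5: add w[0]='e' → 'xe'
k=8: add w[3]='x' → 'xex'
k=11: add w[0]='e' → 'xexe'
k=14: add w[3]='x' → 'xexex'

xexex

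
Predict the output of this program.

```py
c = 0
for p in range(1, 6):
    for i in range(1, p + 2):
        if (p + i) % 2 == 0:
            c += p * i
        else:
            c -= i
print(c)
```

p=1,i=1: even sum, c = 0+1 = 1
p=1,i=2: odd sum, c = 1-2 = -1
p=2,i=1: odd sum, c = (-1)-1 = -2
p=2,i=2: even sum, c = (-2)+4 = 2
p=2,i=3: odd sum, c = 2-3 = -1
p=3,i=1: even sum, c = (-1)+3 = 2
p=3,i=2: odd sum, c = 2-2 = 0
p=3,i=3: even sum, c = 0+9 = 9
p=3,i=4: odd sum, c = 9-4 = 5
p=4,i=1: odd sum, c = 5-1 = 4
p=4,i=2: even sum, c = 4+8 = 12
p=4,i=3: odd sum, c = 12-3 = 9
p=4,i=4: even sum, c = 9+16 = 25
p=4,i=5: odd sum, c = 25-5 = 20
p=5,i=1: even sum, c = 20+5 = 25
p=5,i=2: odd sum, c = 25-2 = 23
p=5,i=3: even sum, c = 23+15 = 38
p=5,i=4: odd sum, c = 38-4 = 34
p=5,i=5: even sum, c = 34+25 = 59
p=5,i=6: odd sum, c = 59-6 = 53

53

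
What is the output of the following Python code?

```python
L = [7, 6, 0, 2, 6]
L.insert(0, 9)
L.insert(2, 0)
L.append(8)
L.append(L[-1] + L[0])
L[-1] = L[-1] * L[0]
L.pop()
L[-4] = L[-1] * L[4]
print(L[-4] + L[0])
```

insert 9 at 0 → [9, 7, 6, 0, 2, 6]
insert 0 at 2 → [9, 7, 0, 6, 0, 2, 6]
append 8 → [9, 7, 0, 6, 0, 2, 6, 8]
append L[-1]+L[0] = 8+9 = 17 → [9, 7, 0, 6, 0, 2, 6, 8, 17]
L[-1] = L[-1]*L[0] = 17*9 = 153 → [9, 7, 0, 6, 0, 2, 6, 8, 153]
pop() removes 153 → [9, 7, 0, 6, 0, 2, 6, 8]
L[-4] = L[-1]*L[4] = 8*0 = 0 → [9, 7, 0, 6, 0, 2, 6, 8]
L[-4]+L[0] = 0+9 = 9

9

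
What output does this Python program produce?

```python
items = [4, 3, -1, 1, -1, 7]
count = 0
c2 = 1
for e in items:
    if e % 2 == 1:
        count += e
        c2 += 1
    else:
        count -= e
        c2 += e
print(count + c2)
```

e=4: not odd, count = 0-4 = -4; c2=5
e=3: odd, count = (-4)+3 = -1; c2=6
e=-1: odd, count = (-1)+(-1) = -2; c2=7
e=1: odd, count = (-2)+1 = -1; c2=8
e=-1: odd, count = (-1)+(-1) = -2; c2=9
e=7: odd, count = (-2)+7 = 5; c2=10
count+c2 = 5+10 = 15

15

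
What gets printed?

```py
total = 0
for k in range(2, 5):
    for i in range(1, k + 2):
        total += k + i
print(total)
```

k=2,i=1: total = 0+3 = 3
k=2,i=2: total = 3+4 = 7
k=2,i=3: total = 7+5 = 12
k=3,i=1: total = 12+4 = 16
k=3,i=2: total = 16+5 = 21
k=3,i=3: total = 21+6 = 27
k=3,i=4: total = 27+7 = 34
k=4,i=1: total = 34+5 = 39
k=4,i=2: total = 39+6 = 45
k=4,i=3: total = 45+7 = 52
k=4,i=4: total = 52+8 = 60
k=4,i=5: total = 60+9 = 69

69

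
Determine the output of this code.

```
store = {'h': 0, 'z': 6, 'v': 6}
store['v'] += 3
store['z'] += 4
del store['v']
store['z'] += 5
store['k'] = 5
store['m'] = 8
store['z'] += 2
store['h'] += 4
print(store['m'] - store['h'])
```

4

store['v'] = 6+3 = 9 → {'h': 0, 'z': 6, 'v': 9}
store['z'] = 6+4 = 10 → {'h': 0, 'z': 10, 'v': 9}
del 'v' → {'h': 0, 'z': 10}
store['z'] = 10+5 = 15 → {'h': 0, 'z': 15}
store['k'] = 5 → {'h': 0, 'z': 15, 'k': 5}
store['m'] = 8 → {'h': 0, 'z': 15, 'k': 5, 'm': 8}
store['z'] = 15+2 = 17 → {'h': 0, 'z': 17, 'k': 5, 'm': 8}
store['h'] = 0+4 = 4 → {'h': 4, 'z': 17, 'k': 5, 'm': 8}
store['m']-store['h'] = 8-4 = 4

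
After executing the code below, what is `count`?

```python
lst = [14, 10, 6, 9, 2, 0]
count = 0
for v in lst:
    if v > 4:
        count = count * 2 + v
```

173

v=14: >4, count = 0*2+14 = 14
v=10: >4, count = 14*2+10 = 38
v=6: >4, count = 38*2+6 = 82
v=9: >4, count = 82*2+9 = 173
v=2: not >4
v=0: not >4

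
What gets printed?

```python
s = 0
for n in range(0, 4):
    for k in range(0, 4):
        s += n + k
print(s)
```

48

n=0,k=0: s = 0+0 = 0
n=0,k=1: s = 0+1 = 1
n=0,k=2: s = 1+2 = 3
n=0,k=3: s = 3+3 = 6
n=1,k=0: s = 6+1 = 7
n=1,k=1: s = 7+2 = 9
n=1,k=2: s = 9+3 = 12
n=1,k=3: s = 12+4 = 16
n=2,k=0: s = 16+2 = 18
n=2,k=1: s = 18+3 = 21
n=2,k=2: s = 21+4 = 25
n=2,k=3: s = 25+5 = 30
n=3,k=0: s = 30+3 = 33
n=3,k=1: s = 33+4 = 37
n=3,k=2: s = 37+5 = 42
n=3,k=3: s = 42+6 = 48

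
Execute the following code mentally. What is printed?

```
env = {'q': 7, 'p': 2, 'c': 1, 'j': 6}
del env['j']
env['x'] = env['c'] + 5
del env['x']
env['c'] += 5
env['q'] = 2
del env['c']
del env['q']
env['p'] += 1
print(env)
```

{'p': 3}

del 'j' → {'q': 7, 'p': 2, 'c': 1}
env['x'] = env['c']+5 = 6 → {'q': 7, 'p': 2, 'c': 1, 'x': 6}
del 'x' → {'q': 7, 'p': 2, 'c': 1}
env['c'] = 1+5 = 6 → {'q': 7, 'p': 2, 'c': 6}
env['q'] = 2 → {'q': 2, 'p': 2, 'c': 6}
del 'c' → {'q': 2, 'p': 2}
del 'q' → {'p': 2}
env['p'] = 2+1 = 3 → {'p': 3}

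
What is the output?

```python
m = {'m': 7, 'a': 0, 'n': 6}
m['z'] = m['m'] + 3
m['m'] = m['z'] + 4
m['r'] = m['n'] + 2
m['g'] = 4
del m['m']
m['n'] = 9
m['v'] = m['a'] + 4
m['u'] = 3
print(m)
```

m['z'] = m['m']+3 = 10 → {'m': 7, 'a': 0, 'n': 6, 'z': 10}
m['m'] = m['z']+4 = 14 → {'m': 14, 'a': 0, 'n': 6, 'z': 10}
m['r'] = m['n']+2 = 8 → {'m': 14, 'a': 0, 'n': 6, 'z': 10, 'r': 8}
m['g'] = 4 → {'m': 14, 'a': 0, 'n': 6, 'z': 10, 'r': 8, 'g': 4}
del 'm' → {'a': 0, 'n': 6, 'z': 10, 'r': 8, 'g': 4}
m['n'] = 9 → {'a': 0, 'n': 9, 'z': 10, 'r': 8, 'g': 4}
m['v'] = m['a']+4 = 4 → {'a': 0, 'n': 9, 'z': 10, 'r': 8, 'g': 4, 'v': 4}
m['u'] = 3 → {'a': 0, 'n': 9, 'z': 10, 'r': 8, 'g': 4, 'v': 4, 'u': 3}

{'a': 0, 'n': 9, 'z': 10, 'r': 8, 'g': 4, 'v': 4, 'u': 3}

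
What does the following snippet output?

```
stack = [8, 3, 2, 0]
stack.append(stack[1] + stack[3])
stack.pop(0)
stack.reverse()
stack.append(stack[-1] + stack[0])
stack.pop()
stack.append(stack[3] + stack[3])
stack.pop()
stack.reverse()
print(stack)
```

append stack[1]+stack[3] = 3+0 = 3 → [8, 3, 2, 0, 3]
pop(0) removes 8 → [3, 2, 0, 3]
reverse → [3, 0, 2, 3]
append stack[-1]+stack[0] = 3+3 = 6 → [3, 0, 2, 3, 6]
pop() removes 6 → [3, 0, 2, 3]
append stack[3]+stack[3] = 3+3 = 6 → [3, 0, 2, 3, 6]
pop() removes 6 → [3, 0, 2, 3]
reverse → [3, 2, 0, 3]

[3, 2, 0, 3]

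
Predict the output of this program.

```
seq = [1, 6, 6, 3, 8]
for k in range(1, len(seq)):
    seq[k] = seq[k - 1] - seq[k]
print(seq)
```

k=1: seq[1] = 1-6 = -5 → [1, -5, 6, 3, 8]
k=2: seq[2] = (-5)-6 = -11 → [1, -5, -11, 3, 8]
k=3: seq[3] = (-11)-3 = -14 → [1, -5, -11, -14, 8]
k=4: seq[4] = (-14)-8 = -22 → [1, -5, -11, -14, -22]

[1, -5, -11, -14, -22]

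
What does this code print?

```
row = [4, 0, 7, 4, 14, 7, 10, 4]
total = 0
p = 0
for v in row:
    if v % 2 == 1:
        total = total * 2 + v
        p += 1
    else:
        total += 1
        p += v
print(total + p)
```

v=4: not odd, total = 0+1 = 1; p=4
v=0: not odd, total = 1+1 = 2; p=4
v=7: odd, total = 2*2+7 = 11; p=5
v=4: not odd, total = 11+1 = 12; p=9
v=14: not odd, total = 12+1 = 13; p=23
v=7: odd, total = 13*2+7 = 33; p=24
v=10: not odd, total = 33+1 = 34; p=34
v=4: not odd, total = 34+1 = 35; p=38
total+p = 35+38 = 73

73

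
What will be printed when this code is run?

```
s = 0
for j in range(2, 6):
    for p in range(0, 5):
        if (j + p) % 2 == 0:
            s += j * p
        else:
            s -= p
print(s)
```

48

j=2,p=0: even sum, s = 0+0 = 0
j=2,p=1: odd sum, s = 0-1 = -1
j=2,p=2: even sum, s = (-1)+4 = 3
j=2,p=3: odd sum, s = 3-3 = 0
j=2,p=4: even sum, s = 0+8 = 8
j=3,p=0: odd sum, s = 8-0 = 8
j=3,p=1: even sum, s = 8+3 = 11
j=3,p=2: odd sum, s = 11-2 = 9
j=3,p=3: even sum, s = 9+9 = 18
j=3,p=4: odd sum, s = 18-4 = 14
j=4,p=0: even sum, s = 14+0 = 14
j=4,p=1: odd sum, s = 14-1 = 13
j=4,p=2: even sum, s = 13+8 = 21
j=4,p=3: odd sum, s = 21-3 = 18
j=4,p=4: even sum, s = 18+16 = 34
j=5,p=0: odd sum, s = 34-0 = 34
j=5,p=1: even sum, s = 34+5 = 39
j=5,p=2: odd sum, s = 39-2 = 37
j=5,p=3: even sum, s = 37+15 = 52
j=5,p=4: odd sum, s = 52-4 = 48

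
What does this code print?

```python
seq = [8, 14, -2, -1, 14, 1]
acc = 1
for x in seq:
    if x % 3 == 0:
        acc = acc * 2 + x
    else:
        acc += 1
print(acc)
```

x=8: not %3==0, acc = 1+1 = 2
x=14: not %3==0, acc = 2+1 = 3
x=-2: not %3==0, acc = 3+1 = 4
x=-1: not %3==0, acc = 4+1 = 5
x=14: not %3==0, acc = 5+1 = 6
x=1: not %3==0, acc = 6+1 = 7

7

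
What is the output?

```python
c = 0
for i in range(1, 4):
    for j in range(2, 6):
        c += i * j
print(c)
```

i=1,j=2: c = 0+2 = 2
i=1,j=3: c = 2+3 = 5
i=1,j=4: c = 5+4 = 9
i=1,j=5: c = 9+5 = 14
i=2,j=2: c = 14+4 = 18
i=2,j=3: c = 18+6 = 24
i=2,j=4: c = 24+8 = 32
i=2,j=5: c = 32+10 = 42
i=3,j=2: c = 42+6 = 48
i=3,j=3: c = 48+9 = 57
i=3,j=4: c = 57+12 = 69
i=3,j=5: c = 69+15 = 84

84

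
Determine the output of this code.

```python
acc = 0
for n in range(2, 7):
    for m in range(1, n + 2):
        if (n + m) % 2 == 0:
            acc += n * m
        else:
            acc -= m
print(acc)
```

n=2,m=1: odd sum, acc = 0-1 = -1
n=2,m=2: even sum, acc = (-1)+4 = 3
n=2,m=3: odd sum, acc = 3-3 = 0
n=3,m=1: even sum, acc = 0+3 = 3
n=3,m=2: odd sum, acc = 3-2 = 1
n=3,m=3: even sum, acc = 1+9 = 10
n=3,m=4: odd sum, acc = 10-4 = 6
n=4,m=1: odd sum, acc = 6-1 = 5
n=4,m=2: even sum, acc = 5+8 = 13
n=4,m=3: odd sum, acc = 13-3 = 10
n=4,m=4: even sum, acc = 10+16 = 26
n=4,m=5: odd sum, acc = 26-5 = 21
n=5,m=1: even sum, acc = 21+5 = 26
n=5,m=2: odd sum, acc = 26-2 = 24
n=5,m=3: even sum, acc = 24+15 = 39
n=5,m=4: odd sum, acc = 39-4 = 35
n=5,m=5: even sum, acc = 35+25 = 60
n=5,m=6: odd sum, acc = 60-6 = 54
n=6,m=1: odd sum, acc = 54-1 = 53
n=6,m=2: even sum, acc = 53+12 = 65
n=6,m=3: odd sum, acc = 65-3 = 62
n=6,m=4: even sum, acc = 62+24 = 86
n=6,m=5: odd sum, acc = 86-5 = 81
n=6,m=6: even sum, acc = 81+36 = 117
n=6,m=7: odd sum, acc = 117-7 = 110

110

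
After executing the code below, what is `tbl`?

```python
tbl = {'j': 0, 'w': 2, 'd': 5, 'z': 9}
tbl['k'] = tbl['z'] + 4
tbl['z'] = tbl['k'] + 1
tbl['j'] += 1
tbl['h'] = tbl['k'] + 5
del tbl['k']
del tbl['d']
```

tbl['k'] = tbl['z']+4 = 13 → {'j': 0, 'w': 2, 'd': 5, 'z': 9, 'k': 13}
tbl['z'] = tbl['k']+1 = 14 → {'j': 0, 'w': 2, 'd': 5, 'z': 14, 'k': 13}
tbl['j'] = 0+1 = 1 → {'j': 1, 'w': 2, 'd': 5, 'z': 14, 'k': 13}
tbl['h'] = tbl['k']+5 = 18 → {'j': 1, 'w': 2, 'd': 5, 'z': 14, 'k': 13, 'h': 18}
del 'k' → {'j': 1, 'w': 2, 'd': 5, 'z': 14, 'h': 18}
del 'd' → {'j': 1, 'w': 2, 'z': 14, 'h': 18}

{'j': 1, 'w': 2, 'z': 14, 'h': 18}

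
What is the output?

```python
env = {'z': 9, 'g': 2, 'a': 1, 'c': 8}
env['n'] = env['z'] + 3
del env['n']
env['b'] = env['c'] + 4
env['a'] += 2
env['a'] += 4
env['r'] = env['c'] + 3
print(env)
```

env['n'] = env['z']+3 = 12 → {'z': 9, 'g': 2, 'a': 1, 'c': 8, 'n': 12}
del 'n' → {'z': 9, 'g': 2, 'a': 1, 'c': 8}
env['b'] = env['c']+4 = 12 → {'z': 9, 'g': 2, 'a': 1, 'c': 8, 'b': 12}
env['a'] = 1+2 = 3 → {'z': 9, 'g': 2, 'a': 3, 'c': 8, 'b': 12}
env['a'] = 3+4 = 7 → {'z': 9, 'g': 2, 'a': 7, 'c': 8, 'b': 12}
env['r'] = env['c']+3 = 11 → {'z': 9, 'g': 2, 'a': 7, 'c': 8, 'b': 12, 'r': 11}

{'z': 9, 'g': 2, 'a': 7, 'c': 8, 'b': 12, 'r': 11}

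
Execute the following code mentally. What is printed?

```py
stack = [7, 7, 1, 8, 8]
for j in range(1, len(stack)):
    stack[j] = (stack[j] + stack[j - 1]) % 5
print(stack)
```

j=1: stack[1] = (7+7)%5 = 4 → [7, 4, 1, 8, 8]
j=2: stack[2] = (1+4)%5 = 0 → [7, 4, 0, 8, 8]
j=3: stack[3] = (8+0)%5 = 3 → [7, 4, 0, 3, 8]
j=4: stack[4] = (8+3)%5 = 1 → [7, 4, 0, 3, 1]

[7, 4, 0, 3, 1]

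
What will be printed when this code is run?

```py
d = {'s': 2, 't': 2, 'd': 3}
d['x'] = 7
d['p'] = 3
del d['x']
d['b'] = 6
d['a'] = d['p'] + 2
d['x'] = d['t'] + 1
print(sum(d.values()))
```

24

d['x'] = 7 → {'s': 2, 't': 2, 'd': 3, 'x': 7}
d['p'] = 3 → {'s': 2, 't': 2, 'd': 3, 'x': 7, 'p': 3}
del 'x' → {'s': 2, 't': 2, 'd': 3, 'p': 3}
d['b'] = 6 → {'s': 2, 't': 2, 'd': 3, 'p': 3, 'b': 6}
d['a'] = d['p']+2 = 5 → {'s': 2, 't': 2, 'd': 3, 'p': 3, 'b': 6, 'a': 5}
d['x'] = d['t']+1 = 3 → {'s': 2, 't': 2, 'd': 3, 'p': 3, 'b': 6, 'a': 5, 'x': 3}
sum of values = 24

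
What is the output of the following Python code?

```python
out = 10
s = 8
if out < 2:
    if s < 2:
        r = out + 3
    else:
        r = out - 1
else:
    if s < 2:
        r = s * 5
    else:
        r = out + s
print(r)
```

out=10, s=8
out < 2 is False; s < 2 is False
→ r = out + s = 18

18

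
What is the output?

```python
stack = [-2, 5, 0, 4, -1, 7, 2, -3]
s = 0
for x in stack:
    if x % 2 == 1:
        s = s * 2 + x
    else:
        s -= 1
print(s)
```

13

x=-2: not odd, s = 0-1 = -1
x=5: odd, s = (-1)*2+5 = 3
x=0: not odd, s = 3-1 = 2
x=4: not odd, s = 2-1 = 1
x=-1: odd, s = 1*2+(-1) = 1
x=7: odd, s = 1*2+7 = 9
x=2: not odd, s = 9-1 = 8
x=-3: odd, s = 8*2+(-3) = 13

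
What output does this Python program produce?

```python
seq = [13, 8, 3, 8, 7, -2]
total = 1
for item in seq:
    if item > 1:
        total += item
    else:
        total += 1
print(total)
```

item=13: >1, total = 1+13 = 14
item=8: >1, total = 14+8 = 22
item=3: >1, total = 22+3 = 25
item=8: >1, total = 25+8 = 33
item=7: >1, total = 33+7 = 40
item=-2: not >1, total = 40+1 = 41

41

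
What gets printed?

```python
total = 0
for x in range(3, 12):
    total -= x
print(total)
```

x=3: total = 0-3 = -3
x=4: total = (-3)-4 = -7
x=5: total = (-7)-5 = -12
x=6: total = (-12)-6 = -18
x=7: total = (-18)-7 = -25
x=8: total = (-25)-8 = -33
x=9: total = (-33)-9 = -42
x=10: total = (-42)-10 = -52
x=11: total = (-52)-11 = -63

-63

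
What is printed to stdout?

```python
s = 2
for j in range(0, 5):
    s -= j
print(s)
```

j=0: s = 2-0 = 2
j=1: s = 2-1 = 1
j=2: s = 1-2 = -1
j=3: s = (-1)-3 = -4
j=4: s = (-4)-4 = -8

-8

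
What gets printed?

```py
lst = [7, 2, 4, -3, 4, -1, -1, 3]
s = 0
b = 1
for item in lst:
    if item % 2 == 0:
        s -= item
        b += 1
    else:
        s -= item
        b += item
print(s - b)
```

-24

item=7: not even, s = 0-7 = -7; b=8
item=2: even, s = (-7)-2 = -9; b=9
item=4: even, s = (-9)-4 = -13; b=10
item=-3: not even, s = (-13)-(-3) = -10; b=7
item=4: even, s = (-10)-4 = -14; b=8
item=-1: not even, s = (-14)-(-1) = -13; b=7
item=-1: not even, s = (-13)-(-1) = -12; b=6
item=3: not even, s = (-12)-3 = -15; b=9
s-b = (-15)-9 = -24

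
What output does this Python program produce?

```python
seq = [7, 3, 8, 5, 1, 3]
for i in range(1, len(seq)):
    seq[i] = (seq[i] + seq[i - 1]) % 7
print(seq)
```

[7, 3, 4, 2, 3, 6]

i=1: seq[1] = (3+7)%7 = 3 → [7, 3, 8, 5, 1, 3]
i=2: seq[2] = (8+3)%7 = 4 → [7, 3, 4, 5, 1, 3]
i=3: seq[3] = (5+4)%7 = 2 → [7, 3, 4, 2, 1, 3]
i=4: seq[4] = (1+2)%7 = 3 → [7, 3, 4, 2, 3, 3]
i=5: seq[5] = (3+3)%7 = 6 → [7, 3, 4, 2, 3, 6]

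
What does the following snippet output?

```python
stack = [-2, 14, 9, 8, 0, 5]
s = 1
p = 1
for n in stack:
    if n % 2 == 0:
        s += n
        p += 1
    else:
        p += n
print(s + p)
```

n=-2: even, s = 1+(-2) = -1; p=2
n=14: even, s = (-1)+14 = 13; p=3
n=9: not even; p=12
n=8: even, s = 13+8 = 21; p=13
n=0: even, s = 21+0 = 21; p=14
n=5: not even; p=19
s+p = 21+19 = 40

40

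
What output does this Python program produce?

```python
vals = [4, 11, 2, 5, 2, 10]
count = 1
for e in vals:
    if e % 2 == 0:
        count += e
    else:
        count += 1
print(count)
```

21

e=4: even, count = 1+4 = 5
e=11: not even, count = 5+1 = 6
e=2: even, count = 6+2 = 8
e=5: not even, count = 8+1 = 9
e=2: even, count = 9+2 = 11
e=10: even, count = 11+10 = 21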